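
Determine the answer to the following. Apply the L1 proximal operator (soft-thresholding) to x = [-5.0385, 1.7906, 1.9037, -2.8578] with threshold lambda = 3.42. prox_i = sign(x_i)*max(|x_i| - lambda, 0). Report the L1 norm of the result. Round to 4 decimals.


Soft-thresholding with lambda = 3.42:
prox(-5.0385) = sign(-5.0385)*max(|-5.0385| - 3.42, 0) = -1.6185
prox(1.7906) = sign(1.7906)*max(|1.7906| - 3.42, 0) = 0.0
prox(1.9037) = sign(1.9037)*max(|1.9037| - 3.42, 0) = 0.0
prox(-2.8578) = sign(-2.8578)*max(|-2.8578| - 3.42, 0) = 0.0
prox(x) = [-1.6185, 0.0, 0.0, 0.0]
||prox(x)||_1 = 1.6185 + 0.0 + 0.0 + 0.0 = 1.6185


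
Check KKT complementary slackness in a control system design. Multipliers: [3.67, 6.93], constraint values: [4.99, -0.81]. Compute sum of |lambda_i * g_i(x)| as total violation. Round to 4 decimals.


KKT complementary slackness check:
lambda_1 * g_1 = 3.67 * 4.99 = 18.3133
lambda_2 * g_2 = 6.93 * -0.81 = -5.6133
Total violation = 18.3133 + 5.6133 = 23.9266


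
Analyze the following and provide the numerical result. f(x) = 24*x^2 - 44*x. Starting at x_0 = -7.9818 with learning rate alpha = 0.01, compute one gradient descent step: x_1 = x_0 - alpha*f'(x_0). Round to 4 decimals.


We compute the gradient at x_0 and apply the update.
f'(x) = 48*x - 44
f'(-7.9818) = 48*-7.9818 - 44 = -427.1264
x_1 = -7.9818 - 0.01*-427.1264 = -3.7105


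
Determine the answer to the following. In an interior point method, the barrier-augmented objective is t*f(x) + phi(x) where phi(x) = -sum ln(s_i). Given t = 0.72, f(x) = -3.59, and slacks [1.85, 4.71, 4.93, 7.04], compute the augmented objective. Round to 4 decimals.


Step 1: Compute log-barrier.
ln values: [0.6152, 1.5497, 1.5953, 1.9516]
phi = -(0.6152 + 1.5497 + 1.5953 + 1.9516) = -5.7118
Step 2: Compute augmented objective.
t*f(x) = 0.72*-3.59 = -2.5848
Total = -2.5848 - 5.7118 = -8.2966


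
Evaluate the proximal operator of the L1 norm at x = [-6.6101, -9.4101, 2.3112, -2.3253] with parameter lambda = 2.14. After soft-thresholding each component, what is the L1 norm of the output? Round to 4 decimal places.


Soft-thresholding with lambda = 2.14:
prox(-6.6101) = sign(-6.6101)*max(|-6.6101| - 2.14, 0) = -4.4701
prox(-9.4101) = sign(-9.4101)*max(|-9.4101| - 2.14, 0) = -7.2701
prox(2.3112) = sign(2.3112)*max(|2.3112| - 2.14, 0) = 0.1712
prox(-2.3253) = sign(-2.3253)*max(|-2.3253| - 2.14, 0) = -0.1853
prox(x) = [-4.4701, -7.2701, 0.1712, -0.1853]
||prox(x)||_1 = 4.4701 + 7.2701 + 0.1712 + 0.1853 = 12.0967


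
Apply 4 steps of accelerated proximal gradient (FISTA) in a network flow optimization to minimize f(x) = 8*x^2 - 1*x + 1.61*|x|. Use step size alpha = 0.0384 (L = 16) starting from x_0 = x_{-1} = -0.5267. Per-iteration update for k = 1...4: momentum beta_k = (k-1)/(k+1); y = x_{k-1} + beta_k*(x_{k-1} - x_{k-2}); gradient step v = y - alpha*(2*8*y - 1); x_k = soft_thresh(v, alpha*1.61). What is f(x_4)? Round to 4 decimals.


FISTA on f(x) = 8*x^2 - 1*x + 1.61*|x|
L = 16, alpha = 0.0384
Iteration 1: beta = 0.0, y = -0.5267 + 0.0*(-0.5267 + 0.5267) = -0.5267
  grad(y) = -9.4272, v = y - alpha*grad = -0.1647
  prox(v) = soft_thresh(-0.1647, 0.0618) = -0.1029
Iteration 2: beta = 0.3333, y = -0.1029 + 0.3333*(-0.1029 + 0.5267) = 0.0384
  grad(y) = -0.3855, v = y - alpha*grad = 0.0532
  prox(v) = soft_thresh(0.0532, 0.0618) = 0.0
Iteration 3: beta = 0.5, y = 0.0 + 0.5*(0.0 + 0.1029) = 0.0514
  grad(y) = -0.177, v = y - alpha*grad = 0.0582
  prox(v) = soft_thresh(0.0582, 0.0618) = 0.0
Iteration 4: beta = 0.6, y = 0.0 + 0.6*(0.0 - 0.0) = 0.0
  grad(y) = -1.0, v = y - alpha*grad = 0.0384
  prox(v) = soft_thresh(0.0384, 0.0618) = 0.0
f(x_4) = 8*0.0^2 - 1*0.0 + 1.61*|0.0| = 0.0


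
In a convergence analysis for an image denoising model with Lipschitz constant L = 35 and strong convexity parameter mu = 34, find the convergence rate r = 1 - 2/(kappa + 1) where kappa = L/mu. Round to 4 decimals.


Step 1: Compute the condition number.
kappa = L/mu = 35/34 = 1.0294
Step 2: Compute the convergence rate.
r = 1 - 2/(kappa + 1) = 1 - 2*mu/(L + mu) = (L - mu)/(L + mu) = 1/69 = 0.0145


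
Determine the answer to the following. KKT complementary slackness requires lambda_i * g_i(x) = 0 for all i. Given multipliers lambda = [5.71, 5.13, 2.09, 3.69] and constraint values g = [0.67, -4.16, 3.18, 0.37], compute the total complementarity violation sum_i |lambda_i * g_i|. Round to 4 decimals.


KKT complementary slackness check:
lambda_1 * g_1 = 5.71 * 0.67 = 3.8257
lambda_2 * g_2 = 5.13 * -4.16 = -21.3408
lambda_3 * g_3 = 2.09 * 3.18 = 6.6462
lambda_4 * g_4 = 3.69 * 0.37 = 1.3653
Total violation = 3.8257 + 21.3408 + 6.6462 + 1.3653 = 33.178


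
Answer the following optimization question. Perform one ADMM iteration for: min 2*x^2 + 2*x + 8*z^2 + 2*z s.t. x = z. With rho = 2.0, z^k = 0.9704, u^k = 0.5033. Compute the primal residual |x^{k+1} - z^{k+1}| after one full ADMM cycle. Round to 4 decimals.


ADMM iteration with rho = 2.0, z^k = 0.9704, u^k = 0.5033
Step 1: x-update.
Minimize 2*x^2 + 2*x + (2.0/2)*(x - 0.9704 + 0.5033)^2
FOC: (2*2 + 2.0)*x = -2 + 2.0*(0.9704 - 0.5033)
x^{k+1} = -0.1776
Step 2: z-update.
Minimize 8*z^2 + 2*z + (2.0/2)*(-0.1776 - z + 0.5033)^2
FOC: (2*8 + 2.0)*z = -2 + 2.0*(-0.1776 + 0.5033)
z^{k+1} = -0.0749
Step 3: u-update.
u^{k+1} = 0.5033 - 0.1776 + 0.0749 = 0.4006
Step 4: Primal residual = |-0.1776 + 0.0749| = 0.1027


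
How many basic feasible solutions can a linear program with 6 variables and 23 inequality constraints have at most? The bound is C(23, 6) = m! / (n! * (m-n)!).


Each vertex corresponds to some choice of n active constraints out of m, so the number of vertices is at most C(m, n) = m! / (n!(m-n)!).
m = 23, n = 6
Numerator: 23 * 22 * 21 * 20 * 19 * 18
Denominator: 6! = 720
C(23, 6) = 100947


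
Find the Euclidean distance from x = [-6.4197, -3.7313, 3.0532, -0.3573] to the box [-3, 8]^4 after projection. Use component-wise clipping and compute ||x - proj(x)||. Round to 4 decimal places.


Project each component onto [-3, 8].
clip(-6.4197) = -3.0, clip(-3.7313) = -3.0, clip(3.0532) = 3.0532, clip(-0.3573) = -0.3573
Projection = [-3.0, -3.0, 3.0532, -0.3573]
Squared diffs: [11.6943, 0.5348, 0.0, 0.0]
Distance = sqrt(12.2291) = 3.497


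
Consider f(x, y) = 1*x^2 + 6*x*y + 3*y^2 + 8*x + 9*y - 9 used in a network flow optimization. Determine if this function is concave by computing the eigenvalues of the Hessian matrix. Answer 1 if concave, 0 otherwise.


The Hessian of f(x,y) = 1*x^2 + 6*x*y + 3*y^2 + 8*x + 9*y - 9 is:
H = [[2, 6], [6, 6]]
Trace = 2 + 6 = 8
Determinant = 2*6 - (6)^2 = -24
Discriminant = (8)^2 - 4*-24 = 160.0
Eigenvalues: lambda_1 = -2.3246, lambda_2 = 10.3246
The function is not concave.

0


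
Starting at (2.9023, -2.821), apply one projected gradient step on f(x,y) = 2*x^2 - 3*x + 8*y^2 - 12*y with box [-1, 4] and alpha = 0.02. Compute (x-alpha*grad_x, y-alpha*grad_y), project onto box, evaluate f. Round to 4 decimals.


Step 1: Compute gradient at (2.9023, -2.821).
grad_x = 2*2*2.9023 - 3 = 8.6092
grad_y = 2*8*-2.821 - 12 = -57.136
Step 2: Gradient step.
x_raw = 2.9023 - 0.02*8.6092 = 2.7301
y_raw = -2.821 - 0.02*-57.136 = -1.6783
Step 3: Project onto [-1, 4].
x_proj = clip(2.7301) = 2.7301
y_proj = clip(-1.6783) = -1.0
Step 4: Evaluate f.
f(2.7301, -1.0) = 26.7167


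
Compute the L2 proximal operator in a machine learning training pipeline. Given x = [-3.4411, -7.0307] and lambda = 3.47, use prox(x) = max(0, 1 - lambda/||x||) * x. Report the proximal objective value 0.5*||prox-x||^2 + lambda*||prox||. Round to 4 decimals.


Step 1: Compute ||x||.
||x|| = 7.8276
Step 2: Compute scaling factor.
scale = max(0, 1 - 3.47/7.8276) = 0.5567
Step 3: prox(x) = [-1.9157, -3.914]
||prox(x)|| = 4.3576
Step 4: Proximal objective.
0.5*||prox-x||^2 = 6.0205
lambda*||prox|| = 15.1209
Total = 21.1415


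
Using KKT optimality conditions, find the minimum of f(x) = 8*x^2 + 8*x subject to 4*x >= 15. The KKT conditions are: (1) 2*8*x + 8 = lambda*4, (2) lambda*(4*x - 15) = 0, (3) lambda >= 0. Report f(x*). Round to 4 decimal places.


Step 1: Try lambda = 0 (constraint inactive).
x_unc = -8/(2*8) = -0.5
Check: 4*-0.5 = -2.0 < 15 -- violated!
Step 2: Constraint must be active: 4*x = 15
x* = 15/4 = 3.75
lambda = (2*8*3.75 + 8)/4 = 17.0
Step 3: Compute optimal value.
f(x*) = 8*3.75^2 + 8*3.75 = 142.5


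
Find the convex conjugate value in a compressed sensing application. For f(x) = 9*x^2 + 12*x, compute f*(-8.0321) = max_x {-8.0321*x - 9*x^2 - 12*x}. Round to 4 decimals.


f*(y) = sup_x {y*x - a*x^2 - b*x} = sup_x {(y-b)*x - a*x^2}
FOC: (y - b) - 2a*x = 0 => x* = (y - b)/(2a)
x* = (-8.0321 - 12)/(2*9) = -1.1129
f*(-8.0321) = (y-b)^2/(4a) = (-8.0321 - 12)^2/(4*9)
= 401.285/36 = 11.1468


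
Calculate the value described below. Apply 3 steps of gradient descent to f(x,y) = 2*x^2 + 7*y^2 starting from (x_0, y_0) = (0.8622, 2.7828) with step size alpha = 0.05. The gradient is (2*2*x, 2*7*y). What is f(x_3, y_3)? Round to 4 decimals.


Gradient descent on f(x,y) = 2*x^2 + 7*y^2.
Starting point: (0.8622, 2.7828), alpha = 0.05
Step 1: grad_x = 2*2*0.8622 = 3.4488, grad_y = 2*7*2.7828 = 38.9592
  x_1 = 0.8622 - 0.05*3.4488 = 0.6898
  y_1 = 2.7828 - 0.05*38.9592 = 0.8348
Step 2: grad_x = 2*2*0.6898 = 2.759, grad_y = 2*7*0.8348 = 11.6878
  x_2 = 0.6898 - 0.05*2.759 = 0.5518
  y_2 = 0.8348 - 0.05*11.6878 = 0.2505
Step 3: grad_x = 2*2*0.5518 = 2.2072, grad_y = 2*7*0.2505 = 3.5063
  x_3 = 0.5518 - 0.05*2.2072 = 0.4414
  y_3 = 0.2505 - 0.05*3.5063 = 0.0751
f(0.4414, 0.0751) = 2*0.4414^2 + 7*0.0751^2 = 0.4293


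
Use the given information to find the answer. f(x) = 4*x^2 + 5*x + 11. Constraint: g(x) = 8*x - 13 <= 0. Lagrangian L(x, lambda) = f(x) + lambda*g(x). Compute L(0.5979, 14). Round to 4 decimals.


Step 1: Evaluate f(x).
f(0.5979) = 4*0.5979^2 + 5*0.5979 + 11 = 15.4194
Step 2: Evaluate g(x).
g(0.5979) = 8*0.5979 - 13 = -8.2168
Step 3: Compute Lagrangian.
L = 15.4194 + 14*-8.2168 = -99.6158


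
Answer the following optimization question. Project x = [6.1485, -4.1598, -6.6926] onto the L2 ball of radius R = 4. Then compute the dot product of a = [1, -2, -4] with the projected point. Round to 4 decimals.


Step 1: Compute ||x|| (intermediates to 6 decimals).
||x|| = sqrt(6.1485^2 + (-4.1598)^2 + (-6.6926)^2) = 9.994943
Step 2: Project.
Since ||x|| > R, scale = R/||x|| = 4/9.994943 = 0.400202, proj(x) = scale * x
proj(x) = [2.460642, -1.66476, -2.678392]
Step 3: Dot product.
a^T * proj(x) = 1*2.460642 - 2*(-1.66476) - 4*(-2.678392) = 16.5037


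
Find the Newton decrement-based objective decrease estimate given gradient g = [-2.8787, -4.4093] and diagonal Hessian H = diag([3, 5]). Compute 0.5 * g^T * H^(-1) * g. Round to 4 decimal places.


Step 1: H is diagonal, so H^(-1) * g = [-0.9596, -0.8819].
Step 2: g^T H^(-1) g = sum_i g_i^2 / H_ii
  = (-2.8787)^2/3 + (-4.4093)^2/5
  = 2.7623 + 3.8884 = 6.6507
Step 3: Objective decrease = 0.5 * g^T H^(-1) g = 3.3253


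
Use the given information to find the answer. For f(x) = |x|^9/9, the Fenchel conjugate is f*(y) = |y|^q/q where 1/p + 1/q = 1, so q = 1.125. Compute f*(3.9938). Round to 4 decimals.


The conjugate exponent q satisfies 1/p + 1/q = 1.
p = 9, so q = 9/(9 - 1) = 1.125
|y|^q = 3.9938^1.125 = 4.7485
f*(3.9938) = 4.7485 / 1.125 = 4.2209


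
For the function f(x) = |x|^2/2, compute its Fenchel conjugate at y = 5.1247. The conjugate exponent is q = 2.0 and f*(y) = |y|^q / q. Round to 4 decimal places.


The conjugate exponent q satisfies 1/p + 1/q = 1.
p = 2, so q = 2/(2 - 1) = 2.0
|y|^q = 5.1247^2.0 = 26.2626
f*(5.1247) = 26.2626 / 2.0 = 13.1313


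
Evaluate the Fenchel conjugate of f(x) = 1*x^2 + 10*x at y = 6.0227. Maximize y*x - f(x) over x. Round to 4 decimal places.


f*(y) = sup_x {y*x - a*x^2 - b*x} = sup_x {(y-b)*x - a*x^2}
FOC: (y - b) - 2a*x = 0 => x* = (y - b)/(2a)
x* = (6.0227 - 10)/(2*1) = -1.9887
f*(6.0227) = (y-b)^2/(4a) = (6.0227 - 10)^2/(4*1)
= 15.8189/4 = 3.9547


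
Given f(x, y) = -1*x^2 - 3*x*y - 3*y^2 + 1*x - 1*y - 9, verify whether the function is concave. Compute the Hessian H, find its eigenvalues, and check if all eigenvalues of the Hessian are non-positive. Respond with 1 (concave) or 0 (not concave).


The Hessian of f(x,y) = -1*x^2 - 3*x*y - 3*y^2 + 1*x - 1*y - 9 is:
H = [[-2, -3], [-3, -6]]
Trace = -2 - 6 = -8
Determinant = -2*-6 - (-3)^2 = 3
Discriminant = (-8)^2 - 4*3 = 52.0
Eigenvalues: lambda_1 = -7.6056, lambda_2 = -0.3944
The function is concave.

1


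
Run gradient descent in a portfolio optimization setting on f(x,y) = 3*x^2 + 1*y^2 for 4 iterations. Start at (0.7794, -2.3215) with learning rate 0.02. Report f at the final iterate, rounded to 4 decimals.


Gradient descent on f(x,y) = 3*x^2 + 1*y^2.
Starting point: (0.7794, -2.3215), alpha = 0.02
Step 1: grad_x = 2*3*0.7794 = 4.6764, grad_y = 2*1*-2.3215 = -4.643
  x_1 = 0.7794 - 0.02*4.6764 = 0.6859
  y_1 = -2.3215 - 0.02*-4.643 = -2.2286
Step 2: grad_x = 2*3*0.6859 = 4.1152, grad_y = 2*1*-2.2286 = -4.4573
  x_2 = 0.6859 - 0.02*4.1152 = 0.6036
  y_2 = -2.2286 - 0.02*-4.4573 = -2.1395
Step 3: grad_x = 2*3*0.6036 = 3.6214, grad_y = 2*1*-2.1395 = -4.279
  x_3 = 0.6036 - 0.02*3.6214 = 0.5311
  y_3 = -2.1395 - 0.02*-4.279 = -2.0539
Step 4: grad_x = 2*3*0.5311 = 3.1868, grad_y = 2*1*-2.0539 = -4.1078
  x_4 = 0.5311 - 0.02*3.1868 = 0.4674
  y_4 = -2.0539 - 0.02*-4.1078 = -1.9718
f(0.4674, -1.9718) = 3*0.4674^2 + 1*(-1.9718)^2 = 4.5432


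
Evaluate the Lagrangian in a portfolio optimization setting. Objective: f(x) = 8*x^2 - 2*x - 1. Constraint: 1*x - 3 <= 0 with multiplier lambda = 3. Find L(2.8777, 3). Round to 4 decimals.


Step 1: Evaluate f(x).
f(2.8777) = 8*2.8777^2 - 2*2.8777 - 1 = 59.4939
Step 2: Evaluate g(x).
g(2.8777) = 1*2.8777 - 3 = -0.1223
Step 3: Compute Lagrangian.
L = 59.4939 + 3*-0.1223 = 59.127


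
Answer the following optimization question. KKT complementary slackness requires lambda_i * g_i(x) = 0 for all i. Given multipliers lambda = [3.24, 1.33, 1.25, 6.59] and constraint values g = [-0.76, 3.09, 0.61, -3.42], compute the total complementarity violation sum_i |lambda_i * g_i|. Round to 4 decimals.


KKT complementary slackness check:
lambda_1 * g_1 = 3.24 * -0.76 = -2.4624
lambda_2 * g_2 = 1.33 * 3.09 = 4.1097
lambda_3 * g_3 = 1.25 * 0.61 = 0.7625
lambda_4 * g_4 = 6.59 * -3.42 = -22.5378
Total violation = 2.4624 + 4.1097 + 0.7625 + 22.5378 = 29.8724


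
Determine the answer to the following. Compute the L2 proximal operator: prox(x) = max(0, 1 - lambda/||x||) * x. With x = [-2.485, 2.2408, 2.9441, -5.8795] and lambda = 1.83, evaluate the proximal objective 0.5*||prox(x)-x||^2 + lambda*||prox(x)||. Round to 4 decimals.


Step 1: Compute ||x||.
||x|| = 7.3778
Step 2: Compute scaling factor.
scale = max(0, 1 - 1.83/7.3778) = 0.752
Step 3: prox(x) = [-1.8686, 1.685, 2.2138, -4.4212]
||prox(x)|| = 5.5478
Step 4: Proximal objective.
0.5*||prox-x||^2 = 1.6745
lambda*||prox|| = 10.1525
Total = 11.827


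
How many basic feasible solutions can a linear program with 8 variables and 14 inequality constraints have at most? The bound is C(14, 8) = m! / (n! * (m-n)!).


Each vertex corresponds to some choice of n active constraints out of m, so the number of vertices is at most C(m, n) = m! / (n!(m-n)!).
m = 14, n = 8
Numerator: 14 * 13 * 12 * 11 * 10 * 9 * 8 * 7
Denominator: 8! = 40320
C(14, 8) = 3003


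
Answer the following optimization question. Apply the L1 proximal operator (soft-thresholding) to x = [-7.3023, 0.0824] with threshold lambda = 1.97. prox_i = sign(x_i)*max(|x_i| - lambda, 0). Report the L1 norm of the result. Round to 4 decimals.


Soft-thresholding with lambda = 1.97:
prox(-7.3023) = sign(-7.3023)*max(|-7.3023| - 1.97, 0) = -5.3323
prox(0.0824) = sign(0.0824)*max(|0.0824| - 1.97, 0) = 0.0
prox(x) = [-5.3323, 0.0]
||prox(x)||_1 = 5.3323 + 0.0 = 5.3323


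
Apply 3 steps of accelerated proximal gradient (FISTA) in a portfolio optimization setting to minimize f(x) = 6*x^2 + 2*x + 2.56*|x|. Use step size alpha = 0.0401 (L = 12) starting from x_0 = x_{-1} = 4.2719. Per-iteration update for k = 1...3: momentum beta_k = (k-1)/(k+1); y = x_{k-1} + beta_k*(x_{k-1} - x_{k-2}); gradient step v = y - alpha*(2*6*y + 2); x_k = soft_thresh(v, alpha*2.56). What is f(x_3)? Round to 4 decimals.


FISTA on f(x) = 6*x^2 + 2*x + 2.56*|x|
L = 12, alpha = 0.0401
Iteration 1: beta = 0.0, y = 4.2719 + 0.0*(4.2719 - 4.2719) = 4.2719
  grad(y) = 53.2628, v = y - alpha*grad = 2.1361
  prox(v) = soft_thresh(2.1361, 0.1027) = 2.0334
Iteration 2: beta = 0.3333, y = 2.0334 + 0.3333*(2.0334 - 4.2719) = 1.2872
  grad(y) = 17.4469, v = y - alpha*grad = 0.5876
  prox(v) = soft_thresh(0.5876, 0.1027) = 0.485
Iteration 3: beta = 0.5, y = 0.485 + 0.5*(0.485 - 2.0334) = -0.2893
  grad(y) = -1.4711, v = y - alpha*grad = -0.2303
  prox(v) = soft_thresh(-0.2303, 0.1027) = -0.1276
f(x_3) = 6*(-0.1276)^2 + 2*(-0.1276) + 2.56*|-0.1276| = 0.1692


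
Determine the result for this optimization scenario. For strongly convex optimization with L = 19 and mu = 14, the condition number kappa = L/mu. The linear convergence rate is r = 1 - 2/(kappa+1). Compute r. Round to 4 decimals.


Step 1: Compute the condition number.
kappa = L/mu = 19/14 = 1.3571
Step 2: Compute the convergence rate.
r = 1 - 2/(kappa + 1) = 1 - 2*mu/(L + mu) = (L - mu)/(L + mu) = 5/33 = 0.1515


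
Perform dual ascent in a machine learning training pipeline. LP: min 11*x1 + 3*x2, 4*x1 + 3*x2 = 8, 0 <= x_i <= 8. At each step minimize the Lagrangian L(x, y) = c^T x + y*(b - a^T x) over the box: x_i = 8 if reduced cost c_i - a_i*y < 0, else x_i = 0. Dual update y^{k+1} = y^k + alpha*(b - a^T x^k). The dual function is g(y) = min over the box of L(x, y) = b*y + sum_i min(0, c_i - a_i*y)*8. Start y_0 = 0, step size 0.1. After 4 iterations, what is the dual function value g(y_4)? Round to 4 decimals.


Dual ascent for LP: min 11*x1 + 3*x2, 4*x1 + 3*x2 = 8, 0 <= x_i <= 8
Step 1: y^k = 0.0, reduced costs: (11.0, 3.0)
  x^k = (0.0, 0.0), subgradient = b - a^T x = 8.0
  y^{k+1} = 0.0 + 0.1*8.0 = 0.8
Step 2: y^k = 0.8, reduced costs: (7.8, 0.6)
  x^k = (0.0, 0.0), subgradient = b - a^T x = 8.0
  y^{k+1} = 0.8 + 0.1*8.0 = 1.6
Step 3: y^k = 1.6, reduced costs: (4.6, -1.8)
  x^k = (0.0, 8.0), subgradient = b - a^T x = -16.0
  y^{k+1} = 1.6 + 0.1*-16.0 = 0.0
Step 4: y^k = 0.0, reduced costs: (11.0, 3.0)
  x^k = (0.0, 0.0), subgradient = b - a^T x = 8.0
  y^{k+1} = 0.0 + 0.1*8.0 = 0.8
Dual objective at y_4 = 0.8: reduced costs (7.8, 0.6), box minimizer x = (0.0, 0.0)
g(y_4) = b*y + (c1 - a1*y)*x1 + (c2 - a2*y)*x2 = 8*0.8 + 7.8*0.0 + 0.6*0.0 = 6.4 + 0.0 + 0.0 = 6.4


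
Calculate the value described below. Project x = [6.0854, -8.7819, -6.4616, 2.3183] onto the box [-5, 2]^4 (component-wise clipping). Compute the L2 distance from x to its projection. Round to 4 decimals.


Project each component onto [-5, 2].
clip(6.0854) = 2.0, clip(-8.7819) = -5.0, clip(-6.4616) = -5.0, clip(2.3183) = 2.0
Projection = [2.0, -5.0, -5.0, 2.0]
Squared diffs: [16.6905, 14.3028, 2.1363, 0.1013]
Distance = sqrt(33.2309) = 5.7646


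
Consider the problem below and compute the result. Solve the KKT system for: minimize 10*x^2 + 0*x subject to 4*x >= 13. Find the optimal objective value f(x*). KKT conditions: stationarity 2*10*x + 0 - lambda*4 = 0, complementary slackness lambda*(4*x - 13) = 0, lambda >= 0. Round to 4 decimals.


Step 1: Try lambda = 0 (constraint inactive).
x_unc = 0/(2*10) = 0.0
Check: 4*0.0 = 0.0 < 13 -- violated!
Step 2: Constraint must be active: 4*x = 13
x* = 13/4 = 3.25
lambda = (2*10*3.25 + 0)/4 = 16.25
Step 3: Compute optimal value.
f(x*) = 10*3.25^2 + 0*3.25 = 105.625


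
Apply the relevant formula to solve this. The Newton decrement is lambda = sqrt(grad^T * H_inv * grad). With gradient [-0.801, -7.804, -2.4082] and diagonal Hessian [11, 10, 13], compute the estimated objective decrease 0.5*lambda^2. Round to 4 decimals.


Step 1: H is diagonal, so H^(-1) * g = [-0.0728, -0.7804, -0.1852].
Step 2: g^T H^(-1) g = sum_i g_i^2 / H_ii
  = (-0.801)^2/11 + (-7.804)^2/10 + (-2.4082)^2/13
  = 0.0583 + 6.0902 + 0.4461 = 6.5947
Step 3: Objective decrease = 0.5 * g^T H^(-1) g = 3.2973


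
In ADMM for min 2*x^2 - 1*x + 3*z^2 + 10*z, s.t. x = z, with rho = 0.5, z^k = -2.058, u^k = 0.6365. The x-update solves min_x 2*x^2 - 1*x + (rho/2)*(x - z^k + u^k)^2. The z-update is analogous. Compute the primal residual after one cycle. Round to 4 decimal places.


ADMM iteration with rho = 0.5, z^k = -2.058, u^k = 0.6365
Step 1: x-update.
Minimize 2*x^2 - 1*x + (0.5/2)*(x + 2.058 + 0.6365)^2
FOC: (2*2 + 0.5)*x = 1 + 0.5*(-2.058 - 0.6365)
x^{k+1} = -0.0772
Step 2: z-update.
Minimize 3*z^2 + 10*z + (0.5/2)*(-0.0772 - z + 0.6365)^2
FOC: (2*3 + 0.5)*z = -10 + 0.5*(-0.0772 + 0.6365)
z^{k+1} = -1.4954
Step 3: u-update.
u^{k+1} = 0.6365 - 0.0772 + 1.4954 = 2.0548
Step 4: Primal residual = |-0.0772 + 1.4954| = 1.4183


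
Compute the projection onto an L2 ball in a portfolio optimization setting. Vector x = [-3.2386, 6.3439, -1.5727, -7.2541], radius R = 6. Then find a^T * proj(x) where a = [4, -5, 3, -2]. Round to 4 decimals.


Step 1: Compute ||x|| (intermediates to 6 decimals).
||x|| = sqrt((-3.2386)^2 + 6.3439^2 + (-1.5727)^2 + (-7.2541)^2) = 10.28732
Step 2: Project.
Since ||x|| > R, scale = R/||x|| = 6/10.28732 = 0.583242, proj(x) = scale * x
proj(x) = [-1.888888, 3.700029, -0.917265, -4.230896]
Step 3: Dot product.
a^T * proj(x) = 4*(-1.888888) - 5*3.700029 + 3*(-0.917265) - 2*(-4.230896) = -20.3457


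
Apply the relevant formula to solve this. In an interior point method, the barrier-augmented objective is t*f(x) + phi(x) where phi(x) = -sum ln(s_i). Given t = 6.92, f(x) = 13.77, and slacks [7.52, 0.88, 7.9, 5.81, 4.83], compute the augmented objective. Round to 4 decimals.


Step 1: Compute log-barrier.
ln values: [2.0176, -0.1278, 2.0669, 1.7596, 1.5748]
phi = -(2.0176 - 0.1278 + 2.0669 + 1.7596 + 1.5748) = -7.291
Step 2: Compute augmented objective.
t*f(x) = 6.92*13.77 = 95.2884
Total = 95.2884 - 7.291 = 87.9974


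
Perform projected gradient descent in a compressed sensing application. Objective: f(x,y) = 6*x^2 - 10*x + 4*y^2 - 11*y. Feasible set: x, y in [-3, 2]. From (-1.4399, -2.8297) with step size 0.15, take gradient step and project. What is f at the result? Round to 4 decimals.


Step 1: Compute gradient at (-1.4399, -2.8297).
grad_x = 2*6*-1.4399 - 10 = -27.2788
grad_y = 2*4*-2.8297 - 11 = -33.6376
Step 2: Gradient step.
x_raw = -1.4399 - 0.15*-27.2788 = 2.6519
y_raw = -2.8297 - 0.15*-33.6376 = 2.2159
Step 3: Project onto [-3, 2].
x_proj = clip(2.6519) = 2.0
y_proj = clip(2.2159) = 2.0
Step 4: Evaluate f.
f(2.0, 2.0) = -2.0


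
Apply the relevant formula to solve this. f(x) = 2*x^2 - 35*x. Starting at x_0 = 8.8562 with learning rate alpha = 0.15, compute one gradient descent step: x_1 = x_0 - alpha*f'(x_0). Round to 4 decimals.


We compute the gradient at x_0 and apply the update.
f'(x) = 4*x - 35
f'(8.8562) = 4*8.8562 - 35 = 0.4248
x_1 = 8.8562 - 0.15*0.4248 = 8.7925


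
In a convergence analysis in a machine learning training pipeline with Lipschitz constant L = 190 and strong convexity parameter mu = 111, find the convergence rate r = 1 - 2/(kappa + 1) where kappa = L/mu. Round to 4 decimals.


Step 1: Compute the condition number.
kappa = L/mu = 190/111 = 1.7117
Step 2: Compute the convergence rate.
r = 1 - 2/(kappa + 1) = 1 - 2*mu/(L + mu) = (L - mu)/(L + mu) = 79/301 = 0.2625


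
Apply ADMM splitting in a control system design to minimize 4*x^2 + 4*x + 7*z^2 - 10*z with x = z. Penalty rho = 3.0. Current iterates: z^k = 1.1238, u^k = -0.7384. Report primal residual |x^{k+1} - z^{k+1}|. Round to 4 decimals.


ADMM iteration with rho = 3.0, z^k = 1.1238, u^k = -0.7384
Step 1: x-update.
Minimize 4*x^2 + 4*x + (3.0/2)*(x - 1.1238 - 0.7384)^2
FOC: (2*4 + 3.0)*x = -4 + 3.0*(1.1238 + 0.7384)
x^{k+1} = 0.1442
Step 2: z-update.
Minimize 7*z^2 - 10*z + (3.0/2)*(0.1442 - z - 0.7384)^2
FOC: (2*7 + 3.0)*z = 10 + 3.0*(0.1442 - 0.7384)
z^{k+1} = 0.4834
Step 3: u-update.
u^{k+1} = -0.7384 + 0.1442 - 0.4834 = -1.0775
Step 4: Primal residual = |0.1442 - 0.4834| = 0.3391


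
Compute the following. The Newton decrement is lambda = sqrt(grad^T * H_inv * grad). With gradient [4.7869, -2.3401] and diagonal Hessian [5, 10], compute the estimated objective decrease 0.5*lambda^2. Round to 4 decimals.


Step 1: H is diagonal, so H^(-1) * g = [0.9574, -0.234].
Step 2: g^T H^(-1) g = sum_i g_i^2 / H_ii
  = (4.7869)^2/5 + (-2.3401)^2/10
  = 4.5829 + 0.5476 = 5.1305
Step 3: Objective decrease = 0.5 * g^T H^(-1) g = 2.5652


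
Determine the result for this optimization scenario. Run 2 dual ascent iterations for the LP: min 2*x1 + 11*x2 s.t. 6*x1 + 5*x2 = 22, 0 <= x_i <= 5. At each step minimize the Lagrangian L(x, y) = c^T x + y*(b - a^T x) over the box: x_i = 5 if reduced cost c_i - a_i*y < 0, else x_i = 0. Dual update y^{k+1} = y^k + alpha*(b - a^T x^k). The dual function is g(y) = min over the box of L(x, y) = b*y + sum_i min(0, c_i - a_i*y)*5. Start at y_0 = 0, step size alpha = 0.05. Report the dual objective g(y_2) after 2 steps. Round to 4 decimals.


Dual ascent for LP: min 2*x1 + 11*x2, 6*x1 + 5*x2 = 22, 0 <= x_i <= 5
Step 1: y^k = 0.0, reduced costs: (2.0, 11.0)
  x^k = (0.0, 0.0), subgradient = b - a^T x = 22.0
  y^{k+1} = 0.0 + 0.05*22.0 = 1.1
Step 2: y^k = 1.1, reduced costs: (-4.6, 5.5)
  x^k = (5.0, 0.0), subgradient = b - a^T x = -8.0
  y^{k+1} = 1.1 + 0.05*-8.0 = 0.7
Dual objective at y_2 = 0.7: reduced costs (-2.2, 7.5), box minimizer x = (5.0, 0.0)
g(y_2) = b*y + (c1 - a1*y)*x1 + (c2 - a2*y)*x2 = 22*0.7 + (-2.2)*5.0 + 7.5*0.0 = 15.4 - 11.0 + 0.0 = 4.4


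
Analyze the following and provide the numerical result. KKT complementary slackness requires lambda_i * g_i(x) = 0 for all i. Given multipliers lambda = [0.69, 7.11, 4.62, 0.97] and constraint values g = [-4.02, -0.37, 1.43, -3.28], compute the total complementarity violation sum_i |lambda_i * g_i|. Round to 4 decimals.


KKT complementary slackness check:
lambda_1 * g_1 = 0.69 * -4.02 = -2.7738
lambda_2 * g_2 = 7.11 * -0.37 = -2.6307
lambda_3 * g_3 = 4.62 * 1.43 = 6.6066
lambda_4 * g_4 = 0.97 * -3.28 = -3.1816
Total violation = 2.7738 + 2.6307 + 6.6066 + 3.1816 = 15.1927


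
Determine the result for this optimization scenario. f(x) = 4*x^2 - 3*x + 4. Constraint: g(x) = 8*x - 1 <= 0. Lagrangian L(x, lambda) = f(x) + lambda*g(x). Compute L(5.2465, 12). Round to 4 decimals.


Step 1: Evaluate f(x).
f(5.2465) = 4*5.2465^2 - 3*5.2465 + 4 = 98.3635
Step 2: Evaluate g(x).
g(5.2465) = 8*5.2465 - 1 = 40.972
Step 3: Compute Lagrangian.
L = 98.3635 + 12*40.972 = 590.0275


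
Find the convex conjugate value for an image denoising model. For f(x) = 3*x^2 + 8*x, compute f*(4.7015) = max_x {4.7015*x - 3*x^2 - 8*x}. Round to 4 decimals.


f*(y) = sup_x {y*x - a*x^2 - b*x} = sup_x {(y-b)*x - a*x^2}
FOC: (y - b) - 2a*x = 0 => x* = (y - b)/(2a)
x* = (4.7015 - 8)/(2*3) = -0.5498
f*(4.7015) = (y-b)^2/(4a) = (4.7015 - 8)^2/(4*3)
= 10.8801/12 = 0.9067


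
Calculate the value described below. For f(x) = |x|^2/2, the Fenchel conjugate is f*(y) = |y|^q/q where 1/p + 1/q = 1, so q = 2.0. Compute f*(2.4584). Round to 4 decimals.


The conjugate exponent q satisfies 1/p + 1/q = 1.
p = 2, so q = 2/(2 - 1) = 2.0
|y|^q = 2.4584^2.0 = 6.0437
f*(2.4584) = 6.0437 / 2.0 = 3.0219


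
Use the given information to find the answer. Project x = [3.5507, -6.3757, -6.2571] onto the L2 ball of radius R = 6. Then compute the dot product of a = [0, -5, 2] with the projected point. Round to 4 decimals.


Step 1: Compute ||x|| (intermediates to 6 decimals).
||x|| = sqrt(3.5507^2 + (-6.3757)^2 + (-6.2571)^2) = 9.612925
Step 2: Project.
Since ||x|| > R, scale = R/||x|| = 6/9.612925 = 0.62416, proj(x) = scale * x
proj(x) = [2.216205, -3.979457, -3.905432]
Step 3: Dot product.
a^T * proj(x) = 0*2.216205 - 5*(-3.979457) + 2*(-3.905432) = 12.0864


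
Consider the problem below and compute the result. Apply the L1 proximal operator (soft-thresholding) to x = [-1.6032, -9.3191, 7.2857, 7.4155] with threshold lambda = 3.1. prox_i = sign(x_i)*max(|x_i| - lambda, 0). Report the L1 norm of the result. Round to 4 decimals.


Soft-thresholding with lambda = 3.1:
prox(-1.6032) = sign(-1.6032)*max(|-1.6032| - 3.1, 0) = 0.0
prox(-9.3191) = sign(-9.3191)*max(|-9.3191| - 3.1, 0) = -6.2191
prox(7.2857) = sign(7.2857)*max(|7.2857| - 3.1, 0) = 4.1857
prox(7.4155) = sign(7.4155)*max(|7.4155| - 3.1, 0) = 4.3155
prox(x) = [0.0, -6.2191, 4.1857, 4.3155]
||prox(x)||_1 = 0.0 + 6.2191 + 4.1857 + 4.3155 = 14.7203


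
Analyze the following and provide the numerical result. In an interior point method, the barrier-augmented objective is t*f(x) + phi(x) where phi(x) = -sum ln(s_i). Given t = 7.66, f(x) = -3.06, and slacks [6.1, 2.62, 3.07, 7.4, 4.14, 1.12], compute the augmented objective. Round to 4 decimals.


Step 1: Compute log-barrier.
ln values: [1.8083, 0.9632, 1.1217, 2.0015, 1.4207, 0.1133]
phi = -(1.8083 + 0.9632 + 1.1217 + 2.0015 + 1.4207 + 0.1133) = -7.4286
Step 2: Compute augmented objective.
t*f(x) = 7.66*-3.06 = -23.4396
Total = -23.4396 - 7.4286 = -30.8682


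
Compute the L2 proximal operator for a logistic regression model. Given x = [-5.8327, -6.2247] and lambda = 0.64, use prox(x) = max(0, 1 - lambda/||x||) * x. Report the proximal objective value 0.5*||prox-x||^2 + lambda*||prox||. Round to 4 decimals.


Step 1: Compute ||x||.
||x|| = 8.5304
Step 2: Compute scaling factor.
scale = max(0, 1 - 0.64/8.5304) = 0.925
Step 3: prox(x) = [-5.3951, -5.7577]
||prox(x)|| = 7.8904
Step 4: Proximal objective.
0.5*||prox-x||^2 = 0.2048
lambda*||prox|| = 5.0499
Total = 5.2546


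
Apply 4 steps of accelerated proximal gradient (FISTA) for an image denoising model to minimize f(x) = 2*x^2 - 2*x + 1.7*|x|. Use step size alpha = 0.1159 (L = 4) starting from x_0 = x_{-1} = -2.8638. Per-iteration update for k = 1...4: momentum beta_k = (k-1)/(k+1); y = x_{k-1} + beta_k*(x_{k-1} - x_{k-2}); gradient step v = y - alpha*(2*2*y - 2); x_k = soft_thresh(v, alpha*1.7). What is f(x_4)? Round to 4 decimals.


FISTA on f(x) = 2*x^2 - 2*x + 1.7*|x|
L = 4, alpha = 0.1159
Iteration 1: beta = 0.0, y = -2.8638 + 0.0*(-2.8638 + 2.8638) = -2.8638
  grad(y) = -13.4552, v = y - alpha*grad = -1.3043
  prox(v) = soft_thresh(-1.3043, 0.197) = -1.1073
Iteration 2: beta = 0.3333, y = -1.1073 + 0.3333*(-1.1073 + 2.8638) = -0.5218
  grad(y) = -4.0873, v = y - alpha*grad = -0.0481
  prox(v) = soft_thresh(-0.0481, 0.197) = 0.0
Iteration 3: beta = 0.5, y = 0.0 + 0.5*(0.0 + 1.1073) = 0.5537
  grad(y) = 0.2146, v = y - alpha*grad = 0.5288
  prox(v) = soft_thresh(0.5288, 0.197) = 0.3318
Iteration 4: beta = 0.6, y = 0.3318 + 0.6*(0.3318 - 0.0) = 0.5308
  grad(y) = 0.1232, v = y - alpha*grad = 0.5165
  prox(v) = soft_thresh(0.5165, 0.197) = 0.3195
f(x_4) = 2*0.3195^2 - 2*0.3195 + 1.7*|0.3195| = 0.1083


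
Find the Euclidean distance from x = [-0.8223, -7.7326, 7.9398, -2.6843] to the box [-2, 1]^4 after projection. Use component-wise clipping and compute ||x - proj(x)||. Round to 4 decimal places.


Project each component onto [-2, 1].
clip(-0.8223) = -0.8223, clip(-7.7326) = -2.0, clip(7.9398) = 1.0, clip(-2.6843) = -2.0
Projection = [-0.8223, -2.0, 1.0, -2.0]
Squared diffs: [0.0, 32.8627, 48.1608, 0.4683]
Distance = sqrt(81.4918) = 9.0273


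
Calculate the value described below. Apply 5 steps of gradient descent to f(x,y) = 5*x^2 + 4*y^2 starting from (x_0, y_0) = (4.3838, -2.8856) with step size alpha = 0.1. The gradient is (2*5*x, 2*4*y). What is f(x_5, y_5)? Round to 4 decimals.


Gradient descent on f(x,y) = 5*x^2 + 4*y^2.
Starting point: (4.3838, -2.8856), alpha = 0.1
Step 1: grad_x = 2*5*4.3838 = 43.838, grad_y = 2*4*-2.8856 = -23.0848
  x_1 = 4.3838 - 0.1*43.838 = 0.0
  y_1 = -2.8856 - 0.1*-23.0848 = -0.5771
Step 2: grad_x = 2*5*0.0 = 0.0, grad_y = 2*4*-0.5771 = -4.617
  x_2 = 0.0 - 0.1*0.0 = 0.0
  y_2 = -0.5771 - 0.1*-4.617 = -0.1154
Step 3: grad_x = 2*5*0.0 = 0.0, grad_y = 2*4*-0.1154 = -0.9234
  x_3 = 0.0 - 0.1*0.0 = 0.0
  y_3 = -0.1154 - 0.1*-0.9234 = -0.0231
Step 4: grad_x = 2*5*0.0 = 0.0, grad_y = 2*4*-0.0231 = -0.1847
  x_4 = 0.0 - 0.1*0.0 = 0.0
  y_4 = -0.0231 - 0.1*-0.1847 = -0.0046
Step 5: grad_x = 2*5*0.0 = 0.0, grad_y = 2*4*-0.0046 = -0.0369
  x_5 = 0.0 - 0.1*0.0 = 0.0
  y_5 = -0.0046 - 0.1*-0.0369 = -0.0009
f(0.0, -0.0009) = 5*0.0^2 + 4*(-0.0009)^2 = 0.0


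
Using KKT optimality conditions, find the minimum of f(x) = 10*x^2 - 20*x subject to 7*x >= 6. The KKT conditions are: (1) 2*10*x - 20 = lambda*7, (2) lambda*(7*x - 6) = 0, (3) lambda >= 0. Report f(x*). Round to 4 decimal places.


Step 1: Try lambda = 0 (constraint inactive).
Stationarity: 2*10*x - 20 = 0
x* = 20/(2*10) = 1.0
Check constraint: 7*1.0 = 7.0 >= 6 -- satisfied.
Step 2: Compute optimal value.
f(x*) = 10*1.0^2 - 20*1.0 = -10.0


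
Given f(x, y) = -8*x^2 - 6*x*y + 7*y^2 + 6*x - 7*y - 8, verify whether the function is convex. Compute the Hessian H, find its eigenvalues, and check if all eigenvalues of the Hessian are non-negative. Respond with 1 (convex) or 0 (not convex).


The Hessian of f(x,y) = -8*x^2 - 6*x*y + 7*y^2 + 6*x - 7*y - 8 is:
H = [[-16, -6], [-6, 14]]
Trace = -16 + 14 = -2
Determinant = -16*14 - (-6)^2 = -260
Discriminant = (-2)^2 - 4*-260 = 1044.0
Eigenvalues: lambda_1 = -17.1555, lambda_2 = 15.1555
The function is not convex.

0


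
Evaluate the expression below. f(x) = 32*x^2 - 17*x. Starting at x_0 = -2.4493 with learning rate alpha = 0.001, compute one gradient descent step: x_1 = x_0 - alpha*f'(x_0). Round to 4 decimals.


We compute the gradient at x_0 and apply the update.
f'(x) = 64*x - 17
f'(-2.4493) = 64*-2.4493 - 17 = -173.7552
x_1 = -2.4493 - 0.001*-173.7552 = -2.2755


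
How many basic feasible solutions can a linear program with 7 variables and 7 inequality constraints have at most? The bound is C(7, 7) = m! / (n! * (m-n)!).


Each vertex corresponds to some choice of n active constraints out of m, so the number of vertices is at most C(m, n) = m! / (n!(m-n)!).
m = 7, n = 7
Numerator: 7 * 6 * 5 * 4 * 3 * 2 * 1
Denominator: 7! = 5040
C(7, 7) = 1


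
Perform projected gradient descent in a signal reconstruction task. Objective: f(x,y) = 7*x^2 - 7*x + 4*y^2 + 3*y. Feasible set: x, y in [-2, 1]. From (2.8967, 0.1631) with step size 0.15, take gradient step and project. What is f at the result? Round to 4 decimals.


Step 1: Compute gradient at (2.8967, 0.1631).
grad_x = 2*7*2.8967 - 7 = 33.5538
grad_y = 2*4*0.1631 + 3 = 4.3048
Step 2: Gradient step.
x_raw = 2.8967 - 0.15*33.5538 = -2.1364
y_raw = 0.1631 - 0.15*4.3048 = -0.4826
Step 3: Project onto [-2, 1].
x_proj = clip(-2.1364) = -2.0
y_proj = clip(-0.4826) = -0.4826
Step 4: Evaluate f.
f(-2.0, -0.4826) = 41.4838


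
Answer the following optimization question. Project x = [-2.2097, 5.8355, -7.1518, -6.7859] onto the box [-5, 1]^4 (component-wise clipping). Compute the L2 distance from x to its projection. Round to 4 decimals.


Project each component onto [-5, 1].
clip(-2.2097) = -2.2097, clip(5.8355) = 1.0, clip(-7.1518) = -5.0, clip(-6.7859) = -5.0
Projection = [-2.2097, 1.0, -5.0, -5.0]
Squared diffs: [0.0, 23.3821, 4.6302, 3.1894]
Distance = sqrt(31.2017) = 5.5859


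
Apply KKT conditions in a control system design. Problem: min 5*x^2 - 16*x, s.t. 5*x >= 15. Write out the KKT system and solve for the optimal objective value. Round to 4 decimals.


Step 1: Try lambda = 0 (constraint inactive).
x_unc = 16/(2*5) = 1.6
Check: 5*1.6 = 8.0 < 15 -- violated!
Step 2: Constraint must be active: 5*x = 15
x* = 15/5 = 3.0
lambda = (2*5*3.0 - 16)/5 = 2.8
Step 3: Compute optimal value.
f(x*) = 5*3.0^2 - 16*3.0 = -3.0


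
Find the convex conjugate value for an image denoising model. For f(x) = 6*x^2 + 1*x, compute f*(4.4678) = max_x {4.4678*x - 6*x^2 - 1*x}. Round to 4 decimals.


f*(y) = sup_x {y*x - a*x^2 - b*x} = sup_x {(y-b)*x - a*x^2}
FOC: (y - b) - 2a*x = 0 => x* = (y - b)/(2a)
x* = (4.4678 - 1)/(2*6) = 0.289
f*(4.4678) = (y-b)^2/(4a) = (4.4678 - 1)^2/(4*6)
= 12.0256/24 = 0.5011


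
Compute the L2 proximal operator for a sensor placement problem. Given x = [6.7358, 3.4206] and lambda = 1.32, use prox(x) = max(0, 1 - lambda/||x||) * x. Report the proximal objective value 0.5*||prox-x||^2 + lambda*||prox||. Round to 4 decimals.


Step 1: Compute ||x||.
||x|| = 7.5546
Step 2: Compute scaling factor.
scale = max(0, 1 - 1.32/7.5546) = 0.8253
Step 3: prox(x) = [5.5589, 2.8229]
||prox(x)|| = 6.2346
Step 4: Proximal objective.
0.5*||prox-x||^2 = 0.8712
lambda*||prox|| = 8.2297
Total = 9.1008


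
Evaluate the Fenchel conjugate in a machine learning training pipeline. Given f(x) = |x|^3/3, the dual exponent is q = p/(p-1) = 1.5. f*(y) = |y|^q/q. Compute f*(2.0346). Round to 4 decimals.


The conjugate exponent q satisfies 1/p + 1/q = 1.
p = 3, so q = 3/(3 - 1) = 1.5
|y|^q = 2.0346^1.5 = 2.9021
f*(2.0346) = 2.9021 / 1.5 = 1.9348


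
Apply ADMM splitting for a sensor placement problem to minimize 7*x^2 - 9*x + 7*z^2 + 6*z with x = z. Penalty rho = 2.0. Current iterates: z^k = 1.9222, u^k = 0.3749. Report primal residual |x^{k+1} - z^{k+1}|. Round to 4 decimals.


ADMM iteration with rho = 2.0, z^k = 1.9222, u^k = 0.3749
Step 1: x-update.
Minimize 7*x^2 - 9*x + (2.0/2)*(x - 1.9222 + 0.3749)^2
FOC: (2*7 + 2.0)*x = 9 + 2.0*(1.9222 - 0.3749)
x^{k+1} = 0.7559
Step 2: z-update.
Minimize 7*z^2 + 6*z + (2.0/2)*(0.7559 - z + 0.3749)^2
FOC: (2*7 + 2.0)*z = -6 + 2.0*(0.7559 + 0.3749)
z^{k+1} = -0.2336
Step 3: u-update.
u^{k+1} = 0.3749 + 0.7559 + 0.2336 = 1.3645
Step 4: Primal residual = |0.7559 + 0.2336| = 0.9896


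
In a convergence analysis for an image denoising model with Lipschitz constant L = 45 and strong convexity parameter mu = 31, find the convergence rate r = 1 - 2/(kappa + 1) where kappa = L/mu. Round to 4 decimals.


Step 1: Compute the condition number.
kappa = L/mu = 45/31 = 1.4516
Step 2: Compute the convergence rate.
r = 1 - 2/(kappa + 1) = 1 - 2*mu/(L + mu) = (L - mu)/(L + mu) = 14/76 = 0.1842


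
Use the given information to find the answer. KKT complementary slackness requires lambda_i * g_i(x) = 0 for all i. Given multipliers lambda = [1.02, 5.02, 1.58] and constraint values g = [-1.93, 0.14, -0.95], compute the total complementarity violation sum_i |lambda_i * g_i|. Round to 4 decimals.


KKT complementary slackness check:
lambda_1 * g_1 = 1.02 * -1.93 = -1.9686
lambda_2 * g_2 = 5.02 * 0.14 = 0.7028
lambda_3 * g_3 = 1.58 * -0.95 = -1.501
Total violation = 1.9686 + 0.7028 + 1.501 = 4.1724


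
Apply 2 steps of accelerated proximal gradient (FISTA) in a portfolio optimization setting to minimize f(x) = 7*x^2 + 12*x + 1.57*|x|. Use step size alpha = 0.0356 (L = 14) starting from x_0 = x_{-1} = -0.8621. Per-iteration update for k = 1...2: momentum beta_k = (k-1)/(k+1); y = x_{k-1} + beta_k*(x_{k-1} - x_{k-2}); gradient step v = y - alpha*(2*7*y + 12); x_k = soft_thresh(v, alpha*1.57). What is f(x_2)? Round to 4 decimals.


FISTA on f(x) = 7*x^2 + 12*x + 1.57*|x|
L = 14, alpha = 0.0356
Iteration 1: beta = 0.0, y = -0.8621 + 0.0*(-0.8621 + 0.8621) = -0.8621
  grad(y) = -0.0694, v = y - alpha*grad = -0.8596
  prox(v) = soft_thresh(-0.8596, 0.0559) = -0.8037
Iteration 2: beta = 0.3333, y = -0.8037 + 0.3333*(-0.8037 + 0.8621) = -0.7843
  grad(y) = 1.02, v = y - alpha*grad = -0.8206
  prox(v) = soft_thresh(-0.8206, 0.0559) = -0.7647
f(x_2) = 7*(-0.7647)^2 + 12*(-0.7647) + 1.57*|-0.7647| = -3.8825


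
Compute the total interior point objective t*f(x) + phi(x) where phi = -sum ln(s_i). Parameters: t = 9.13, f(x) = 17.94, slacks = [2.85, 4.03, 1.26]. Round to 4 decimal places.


Step 1: Compute log-barrier.
ln values: [1.0473, 1.3938, 0.2311]
phi = -(1.0473 + 1.3938 + 0.2311) = -2.6722
Step 2: Compute augmented objective.
t*f(x) = 9.13*17.94 = 163.7922
Total = 163.7922 - 2.6722 = 161.12


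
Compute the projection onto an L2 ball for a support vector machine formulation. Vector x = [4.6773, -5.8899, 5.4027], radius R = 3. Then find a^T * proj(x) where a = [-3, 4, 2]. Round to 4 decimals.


Step 1: Compute ||x|| (intermediates to 6 decimals).
||x|| = sqrt(4.6773^2 + (-5.8899)^2 + 5.4027^2) = 9.26052
Step 2: Project.
Since ||x|| > R, scale = R/||x|| = 3/9.26052 = 0.323956, proj(x) = scale * x
proj(x) = [1.515239, -1.908068, 1.750237]
Step 3: Dot product.
a^T * proj(x) = -3*1.515239 + 4*(-1.908068) + 2*1.750237 = -8.6775
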